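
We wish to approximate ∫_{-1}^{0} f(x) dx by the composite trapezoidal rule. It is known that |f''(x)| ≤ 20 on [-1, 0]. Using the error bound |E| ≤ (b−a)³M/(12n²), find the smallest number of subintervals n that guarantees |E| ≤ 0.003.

24

Need 20/(12n²) ≤ 0.003.
n² ≥ 20/(12·0.003) = 555.556 ⇒ n ≥ 23.5702, so the smallest n is 24.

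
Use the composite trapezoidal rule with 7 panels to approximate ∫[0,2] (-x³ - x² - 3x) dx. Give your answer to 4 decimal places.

h = (2 − 0)/7 = 0.285714.
Nodes x₀,…,x₇ = 0, 0.285714, 0.571429, 0.857143, 1.142857, 1.428571, 1.714286, 2.
f(x) = -x³ - x² - 3x: f₀=0, f₁=-0.962099, f₂=-2.227405, f₃=-3.935860, f₄=-6.227405, f₅=-9.241983, f₆=-13.119534, f₇=-18.
(h/2)·[f₀ + 2f₁ + 2f₂ + 2f₃ + 2f₄ + 2f₅ + 2f₆ + f₇] = 0.142857·(-89.428571) = -12.7755.

-12.7755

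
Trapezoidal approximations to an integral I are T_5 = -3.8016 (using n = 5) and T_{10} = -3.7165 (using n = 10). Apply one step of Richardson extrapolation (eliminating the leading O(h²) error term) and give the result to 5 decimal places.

R = (4·T_{10} − T_5) / 3 = (4·(-3.7165) − (-3.8016))/3 = (-11.0644)/3 = -3.68813.

-3.68813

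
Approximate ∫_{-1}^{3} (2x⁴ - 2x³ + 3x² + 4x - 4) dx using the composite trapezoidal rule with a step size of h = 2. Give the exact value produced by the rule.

148

h = (3 − (-1))/2 = 2.
Nodes x₀,…,x₂ = -1, 1, 3.
f(x) = 2x⁴ - 2x³ + 3x² + 4x - 4: f₀=-1, f₁=3, f₂=143.
(h/2)·[f₀ + 2f₁ + f₂] = 1·(148) = 148.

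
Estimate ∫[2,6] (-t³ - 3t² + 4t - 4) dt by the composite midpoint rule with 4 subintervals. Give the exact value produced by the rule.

-475

h = (6 − 2)/4 = 1.
Midpoints m₁,…,m₄ = 2.5, 3.5, 4.5, 5.5.
f(m₁)=-28.375, f(m₂)=-69.625, f(m₃)=-137.875, f(m₄)=-239.125.
h·[f(m₁) + f(m₂) + f(m₃) + f(m₄)] = 1·(-475) = -475.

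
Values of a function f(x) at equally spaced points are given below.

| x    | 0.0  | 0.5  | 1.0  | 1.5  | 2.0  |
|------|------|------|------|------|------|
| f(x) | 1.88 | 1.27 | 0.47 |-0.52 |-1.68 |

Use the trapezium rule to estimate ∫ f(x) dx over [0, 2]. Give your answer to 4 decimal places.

0.6600

h = 0.5, n = 4.
(h/2)·[y₀ + 2y₁ + 2y₂ + 2y₃ + y₄] = 0.25·(2.64) = 0.6600.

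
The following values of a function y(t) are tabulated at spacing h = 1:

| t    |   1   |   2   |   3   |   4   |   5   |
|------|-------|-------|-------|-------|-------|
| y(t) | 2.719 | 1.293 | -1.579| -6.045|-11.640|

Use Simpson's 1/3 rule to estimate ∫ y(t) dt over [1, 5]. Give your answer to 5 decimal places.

h = 1, n = 4.
(h/3)·[y₀ + 4y₁ + 2y₂ + 4y₃ + y₄] = 0.333333·(-31.087) = -10.36233.

-10.36233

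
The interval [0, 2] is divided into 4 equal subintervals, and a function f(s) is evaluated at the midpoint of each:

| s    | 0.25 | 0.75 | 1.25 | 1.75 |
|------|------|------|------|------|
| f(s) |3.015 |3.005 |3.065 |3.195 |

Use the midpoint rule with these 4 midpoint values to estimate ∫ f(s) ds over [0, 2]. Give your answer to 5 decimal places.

6.14000

h = 0.5, n = 4.
h·[y(m₁) + y(m₂) + y(m₃) + y(m₄)] = 0.5·(12.280) = 6.14000.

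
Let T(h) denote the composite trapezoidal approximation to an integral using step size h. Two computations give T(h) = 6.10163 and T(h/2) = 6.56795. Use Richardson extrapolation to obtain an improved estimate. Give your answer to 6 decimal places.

6.723390

R = (4·T(h/2) − T(h)) / 3 = (4·6.56795 − 6.10163)/3 = (20.17017)/3 = 6.723390.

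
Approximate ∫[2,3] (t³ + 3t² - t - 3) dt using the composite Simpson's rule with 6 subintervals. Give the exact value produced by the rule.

h = (3 − 2)/6 = 0.166667.
Nodes t₀,…,t₆ = 2, 2.166667, 2.333333, 2.5, 2.666667, 2.833333, 3.
f(t) = t³ + 3t² - t - 3: f₀=15, f₁=19.087963, f₂=23.703704, f₃=28.875, f₄=34.629630, f₅=40.995370, f₆=48.
(h/3)·[f₀ + 4f₁ + 2f₂ + 4f₃ + 2f₄ + 4f₅ + f₆] = 0.055556·(535.5) = 29.75.

29.75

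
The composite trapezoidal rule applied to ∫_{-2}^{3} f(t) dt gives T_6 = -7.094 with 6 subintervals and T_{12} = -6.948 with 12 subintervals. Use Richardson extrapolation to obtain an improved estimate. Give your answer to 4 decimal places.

-6.8993

R = (4·T_{12} − T_6) / 3 = (4·(-6.948) − (-7.094))/3 = (-20.698)/3 = -6.8993.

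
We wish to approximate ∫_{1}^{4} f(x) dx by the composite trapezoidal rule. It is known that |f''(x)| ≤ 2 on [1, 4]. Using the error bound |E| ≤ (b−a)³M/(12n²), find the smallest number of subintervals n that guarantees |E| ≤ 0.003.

Need 54/(12n²) ≤ 0.003.
n² ≥ 54/(12·0.003) = 1500 ⇒ n ≥ 38.7298, so the smallest n is 39.

39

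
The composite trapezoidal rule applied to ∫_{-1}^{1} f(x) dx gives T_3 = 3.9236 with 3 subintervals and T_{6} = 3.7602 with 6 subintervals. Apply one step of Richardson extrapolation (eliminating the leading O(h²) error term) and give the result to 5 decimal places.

R = (4·T_{6} − T_3) / 3 = (4·3.7602 − 3.9236)/3 = (11.1172)/3 = 3.70573.

3.70573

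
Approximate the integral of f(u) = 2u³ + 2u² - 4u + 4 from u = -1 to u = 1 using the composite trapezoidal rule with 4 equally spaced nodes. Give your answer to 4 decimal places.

9.6296

h = (1 − (-1))/3 = 0.666667.
Nodes u₀,…,u₃ = -1, -0.333333, 0.333333, 1.
f(u) = 2u³ + 2u² - 4u + 4: f₀=8, f₁=5.481481, f₂=2.962963, f₃=4.
(h/2)·[f₀ + 2f₁ + 2f₂ + f₃] = 0.333333·(28.888889) = 9.6296.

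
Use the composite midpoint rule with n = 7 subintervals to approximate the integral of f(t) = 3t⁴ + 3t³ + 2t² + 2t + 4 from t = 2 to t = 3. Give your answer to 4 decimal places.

h = (3 − 2)/7 = 0.142857.
Midpoints m₁,…,m₇ = 2.071429, 2.214286, 2.357143, 2.5, 2.642857, 2.785714, 2.928571.
f(m₁)=98.622163, f(m₂)=122.925057, f(m₃)=151.727744, f(m₄)=185.5625, f(m₅)=224.991592, f(m₆)=270.607273, f(m₇)=323.031784.
h·[f(m₁) + f(m₂) + f(m₃) + f(m₄) + f(m₅) + f(m₆) + f(m₇)] = 0.142857·(1377.468112) = 196.7812.

196.7812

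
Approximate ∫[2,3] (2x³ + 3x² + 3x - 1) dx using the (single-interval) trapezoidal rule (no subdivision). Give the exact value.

61

T = (b−a)/2 · [f(2) + f(3)] = 0.5·[33 + 89] = 61.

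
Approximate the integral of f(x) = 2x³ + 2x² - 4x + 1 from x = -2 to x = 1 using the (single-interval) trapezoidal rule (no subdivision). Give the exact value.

3

T = (b−a)/2 · [f(-2) + f(1)] = 1.5·[1 + 1] = 3.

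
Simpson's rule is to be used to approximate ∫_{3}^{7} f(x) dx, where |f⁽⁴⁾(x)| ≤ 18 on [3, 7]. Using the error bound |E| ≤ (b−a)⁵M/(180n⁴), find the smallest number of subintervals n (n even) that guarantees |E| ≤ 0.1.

6

Need 18432/(180n⁴) ≤ 0.1.
n⁴ ≥ 18432/(180·0.1) = 1024 ⇒ n ≥ 5.6569, so the smallest even n is 6. (n must be even for Simpson's rule.)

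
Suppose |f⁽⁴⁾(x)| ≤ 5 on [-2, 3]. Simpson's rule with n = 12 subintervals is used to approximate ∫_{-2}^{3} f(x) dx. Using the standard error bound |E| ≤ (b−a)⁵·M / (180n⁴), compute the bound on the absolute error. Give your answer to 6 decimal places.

0.004186

|E| ≤ (5)⁵·5 / (180·12⁴) = 15625/3732480 = 0.004186.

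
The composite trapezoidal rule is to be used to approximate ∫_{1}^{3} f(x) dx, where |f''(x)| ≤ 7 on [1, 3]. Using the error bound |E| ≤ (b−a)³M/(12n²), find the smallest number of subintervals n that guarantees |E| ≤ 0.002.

49

Need 56/(12n²) ≤ 0.002.
n² ≥ 56/(12·0.002) = 2333.33 ⇒ n ≥ 48.3046, so the smallest n is 49.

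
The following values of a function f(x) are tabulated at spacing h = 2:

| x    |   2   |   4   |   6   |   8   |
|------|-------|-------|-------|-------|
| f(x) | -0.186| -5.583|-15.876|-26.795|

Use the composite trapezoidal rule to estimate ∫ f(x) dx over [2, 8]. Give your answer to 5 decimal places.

-69.89900

h = 2, n = 3.
(h/2)·[y₀ + 2y₁ + 2y₂ + y₃] = 1·(-69.899) = -69.89900.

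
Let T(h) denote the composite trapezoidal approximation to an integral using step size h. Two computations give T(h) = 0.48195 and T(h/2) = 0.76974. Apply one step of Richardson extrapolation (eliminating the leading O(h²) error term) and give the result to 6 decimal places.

0.865670

R = (4·T(h/2) − T(h)) / 3 = (4·0.76974 − 0.48195)/3 = (2.59701)/3 = 0.865670.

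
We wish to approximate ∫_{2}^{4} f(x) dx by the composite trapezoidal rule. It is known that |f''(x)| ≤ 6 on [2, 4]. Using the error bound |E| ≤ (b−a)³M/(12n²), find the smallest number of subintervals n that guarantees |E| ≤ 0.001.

Need 48/(12n²) ≤ 0.001.
n² ≥ 48/(12·0.001) = 4000 ⇒ n ≥ 63.2456, so the smallest n is 64.

64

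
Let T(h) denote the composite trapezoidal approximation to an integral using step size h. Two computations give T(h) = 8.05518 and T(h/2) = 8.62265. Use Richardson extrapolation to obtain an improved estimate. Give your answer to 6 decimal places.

R = (4·T(h/2) − T(h)) / 3 = (4·8.62265 − 8.05518)/3 = (26.43542)/3 = 8.811807.

8.811807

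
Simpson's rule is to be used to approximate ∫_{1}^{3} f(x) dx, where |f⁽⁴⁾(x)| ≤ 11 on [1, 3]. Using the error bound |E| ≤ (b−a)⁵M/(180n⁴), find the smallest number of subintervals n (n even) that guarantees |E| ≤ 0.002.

6

Need 352/(180n⁴) ≤ 0.002.
n⁴ ≥ 352/(180·0.002) = 977.778 ⇒ n ≥ 5.5919, so the smallest even n is 6. (n must be even for Simpson's rule.)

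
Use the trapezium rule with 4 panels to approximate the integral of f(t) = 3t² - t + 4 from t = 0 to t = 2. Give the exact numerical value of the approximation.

h = (2 − 0)/4 = 0.5.
Nodes t₀,…,t₄ = 0, 0.5, 1, 1.5, 2.
f(t) = 3t² - t + 4: f₀=4, f₁=4.25, f₂=6, f₃=9.25, f₄=14.
(h/2)·[f₀ + 2f₁ + 2f₂ + 2f₃ + f₄] = 0.25·(57) = 14.25.

14.25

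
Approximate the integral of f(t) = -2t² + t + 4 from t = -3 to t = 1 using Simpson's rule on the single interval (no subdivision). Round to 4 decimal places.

-6.6667

S = (b−a)/6 · [f(-3) + 4f(-1) + f(1)] = 0.666667·[(-17) + 4·1 + 3] = -6.6667.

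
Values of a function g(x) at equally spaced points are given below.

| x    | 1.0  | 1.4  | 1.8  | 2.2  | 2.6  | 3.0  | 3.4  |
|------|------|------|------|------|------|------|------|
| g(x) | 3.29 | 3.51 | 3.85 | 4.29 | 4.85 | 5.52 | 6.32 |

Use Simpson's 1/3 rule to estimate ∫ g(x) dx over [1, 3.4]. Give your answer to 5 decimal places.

10.70533

h = 0.4, n = 6.
(h/3)·[y₀ + 4y₁ + 2y₂ + 4y₃ + 2y₄ + 4y₅ + y₆] = 0.133333·(80.29) = 10.70533.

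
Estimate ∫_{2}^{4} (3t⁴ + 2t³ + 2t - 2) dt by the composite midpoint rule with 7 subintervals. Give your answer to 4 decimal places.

720.6706

h = (4 − 2)/7 = 0.285714.
Midpoints m₁,…,m₇ = 2.142857, 2.428571, 2.714286, 3, 3.285714, 3.571429, 3.857143.
f(m₁)=85.219908, f(m₂)=135.862141, f(m₃)=206.256143, f(m₄)=301, f(m₅)=425.171595, f(m₆)=584.328613, f(m₇)=784.508538.
h·[f(m₁) + f(m₂) + f(m₃) + f(m₄) + f(m₅) + f(m₆) + f(m₇)] = 0.285714·(2522.346939) = 720.6706.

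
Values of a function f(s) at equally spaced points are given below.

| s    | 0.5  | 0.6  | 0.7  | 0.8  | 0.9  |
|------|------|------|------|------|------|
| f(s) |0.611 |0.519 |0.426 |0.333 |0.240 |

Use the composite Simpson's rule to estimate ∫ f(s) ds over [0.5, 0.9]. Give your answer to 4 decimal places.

h = 0.1, n = 4.
(h/3)·[y₀ + 4y₁ + 2y₂ + 4y₃ + y₄] = 0.033333·(5.111) = 0.1704.

0.1704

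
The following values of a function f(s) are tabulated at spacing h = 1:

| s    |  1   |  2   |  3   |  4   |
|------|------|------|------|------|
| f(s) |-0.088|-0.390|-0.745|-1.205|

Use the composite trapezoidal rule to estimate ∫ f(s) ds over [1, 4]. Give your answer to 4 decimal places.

-1.7815

h = 1, n = 3.
(h/2)·[y₀ + 2y₁ + 2y₂ + y₃] = 0.5·(-3.563) = -1.7815.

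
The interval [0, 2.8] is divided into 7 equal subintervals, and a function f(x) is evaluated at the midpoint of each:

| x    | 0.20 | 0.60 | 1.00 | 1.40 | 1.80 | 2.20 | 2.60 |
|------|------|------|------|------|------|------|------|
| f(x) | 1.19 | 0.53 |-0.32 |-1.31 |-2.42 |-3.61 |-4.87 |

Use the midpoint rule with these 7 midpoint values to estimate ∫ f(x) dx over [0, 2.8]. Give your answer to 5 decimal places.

-4.32400

h = 0.4, n = 7.
h·[y(m₁) + y(m₂) + y(m₃) + y(m₄) + y(m₅) + y(m₆) + y(m₇)] = 0.4·(-10.81) = -4.32400.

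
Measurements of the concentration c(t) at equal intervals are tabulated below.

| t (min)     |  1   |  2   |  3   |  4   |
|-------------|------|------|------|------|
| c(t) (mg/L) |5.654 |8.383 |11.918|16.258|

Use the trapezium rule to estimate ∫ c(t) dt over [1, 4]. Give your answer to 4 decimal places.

31.2570

h = 1, n = 3.
(h/2)·[y₀ + 2y₁ + 2y₂ + y₃] = 0.5·(62.514) = 31.2570.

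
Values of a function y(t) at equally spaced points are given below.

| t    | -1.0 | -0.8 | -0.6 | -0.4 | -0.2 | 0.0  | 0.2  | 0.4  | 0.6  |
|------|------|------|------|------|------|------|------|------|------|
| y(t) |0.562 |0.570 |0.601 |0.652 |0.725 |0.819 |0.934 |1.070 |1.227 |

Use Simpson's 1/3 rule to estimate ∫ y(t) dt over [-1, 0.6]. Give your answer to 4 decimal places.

1.2502

h = 0.2, n = 8.
(h/3)·[y₀ + 4y₁ + 2y₂ + 4y₃ + 2y₄ + 4y₅ + 2y₆ + 4y₇ + y₈] = 0.066667·(18.753) = 1.2502.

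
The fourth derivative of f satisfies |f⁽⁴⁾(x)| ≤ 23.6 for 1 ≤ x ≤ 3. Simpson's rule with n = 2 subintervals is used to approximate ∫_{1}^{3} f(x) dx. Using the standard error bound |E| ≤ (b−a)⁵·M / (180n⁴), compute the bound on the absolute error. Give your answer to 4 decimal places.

|E| ≤ (2)⁵·23.6 / (180·2⁴) = 755.2/2880 = 0.2622.

0.2622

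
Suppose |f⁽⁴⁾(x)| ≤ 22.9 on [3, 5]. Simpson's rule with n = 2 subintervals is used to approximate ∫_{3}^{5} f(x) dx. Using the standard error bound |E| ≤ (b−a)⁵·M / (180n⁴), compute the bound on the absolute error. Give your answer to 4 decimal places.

0.2544

|E| ≤ (2)⁵·22.9 / (180·2⁴) = 732.8/2880 = 0.2544.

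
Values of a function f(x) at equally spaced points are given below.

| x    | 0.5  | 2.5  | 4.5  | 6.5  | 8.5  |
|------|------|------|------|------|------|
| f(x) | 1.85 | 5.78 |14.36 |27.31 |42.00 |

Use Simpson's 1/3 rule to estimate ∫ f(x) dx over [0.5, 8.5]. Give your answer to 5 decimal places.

h = 2, n = 4.
(h/3)·[y₀ + 4y₁ + 2y₂ + 4y₃ + y₄] = 0.666667·(204.93) = 136.62000.

136.62000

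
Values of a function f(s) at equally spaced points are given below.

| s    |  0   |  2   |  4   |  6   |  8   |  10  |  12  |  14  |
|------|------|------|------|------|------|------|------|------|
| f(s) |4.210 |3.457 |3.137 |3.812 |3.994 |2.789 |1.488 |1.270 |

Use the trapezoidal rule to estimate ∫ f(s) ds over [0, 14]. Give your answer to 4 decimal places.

h = 2, n = 7.
(h/2)·[y₀ + 2y₁ + 2y₂ + 2y₃ + 2y₄ + 2y₅ + 2y₆ + y₇] = 1·(42.834) = 42.8340.

42.8340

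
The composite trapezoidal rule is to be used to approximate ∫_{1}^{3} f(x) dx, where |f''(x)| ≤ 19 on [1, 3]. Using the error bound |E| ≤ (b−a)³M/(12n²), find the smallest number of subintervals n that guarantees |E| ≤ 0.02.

26

Need 152/(12n²) ≤ 0.02.
n² ≥ 152/(12·0.02) = 633.333 ⇒ n ≥ 25.1661, so the smallest n is 26.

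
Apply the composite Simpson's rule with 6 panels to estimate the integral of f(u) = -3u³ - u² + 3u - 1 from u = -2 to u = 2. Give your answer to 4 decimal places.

h = (2 − (-2))/6 = 0.666667.
Nodes u₀,…,u₆ = -2, -1.333333, -0.666667, 0, 0.666667, 1.333333, 2.
f(u) = -3u³ - u² + 3u - 1: f₀=13, f₁=0.333333, f₂=-2.555556, f₃=-1, f₄=-0.333333, f₅=-5.888889, f₆=-23.
(h/3)·[f₀ + 4f₁ + 2f₂ + 4f₃ + 2f₄ + 4f₅ + f₆] = 0.222222·(-42) = -9.3333.

-9.3333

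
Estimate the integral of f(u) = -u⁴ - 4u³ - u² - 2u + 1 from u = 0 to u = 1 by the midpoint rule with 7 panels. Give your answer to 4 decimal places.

h = (1 − 0)/7 = 0.142857.
Midpoints m₁,…,m₇ = 0.071429, 0.214286, 0.357143, 0.5, 0.642857, 0.785714, 0.928571.
f(m₁)=0.850557, f(m₂)=0.484043, f(m₃)=-0.040322, f(m₄)=-0.8125, f(m₅)=-1.932450, f(m₆)=-3.510126, f(m₇)=-5.665478.
h·[f(m₁) + f(m₂) + f(m₃) + f(m₄) + f(m₅) + f(m₆) + f(m₇)] = 0.142857·(-10.626276) = -1.5180.

-1.5180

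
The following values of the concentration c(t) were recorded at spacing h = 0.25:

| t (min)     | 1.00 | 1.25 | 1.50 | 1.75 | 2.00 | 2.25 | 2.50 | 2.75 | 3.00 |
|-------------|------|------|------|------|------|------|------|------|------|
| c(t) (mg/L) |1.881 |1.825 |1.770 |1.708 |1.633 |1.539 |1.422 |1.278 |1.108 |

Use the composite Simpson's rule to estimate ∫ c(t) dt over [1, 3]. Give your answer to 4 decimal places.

h = 0.25, n = 8.
(h/3)·[y₀ + 4y₁ + 2y₂ + 4y₃ + 2y₄ + 4y₅ + 2y₆ + 4y₇ + y₈] = 0.083333·(38.039) = 3.1699.

3.1699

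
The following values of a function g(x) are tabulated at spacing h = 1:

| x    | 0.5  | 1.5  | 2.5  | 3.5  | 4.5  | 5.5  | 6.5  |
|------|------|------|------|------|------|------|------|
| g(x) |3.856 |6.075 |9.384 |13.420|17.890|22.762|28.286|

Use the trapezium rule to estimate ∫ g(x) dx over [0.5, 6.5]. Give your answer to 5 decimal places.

h = 1, n = 6.
(h/2)·[y₀ + 2y₁ + 2y₂ + 2y₃ + 2y₄ + 2y₅ + y₆] = 0.5·(171.204) = 85.60200.

85.60200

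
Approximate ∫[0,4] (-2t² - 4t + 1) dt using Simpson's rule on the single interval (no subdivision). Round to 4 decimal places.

-70.6667

S = (b−a)/6 · [f(0) + 4f(2) + f(4)] = 0.666667·[1 + 4·(-15) + (-47)] = -70.6667.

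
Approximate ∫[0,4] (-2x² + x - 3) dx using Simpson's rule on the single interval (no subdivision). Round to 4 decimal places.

S = (b−a)/6 · [f(0) + 4f(2) + f(4)] = 0.666667·[(-3) + 4·(-9) + (-31)] = -46.6667.

-46.6667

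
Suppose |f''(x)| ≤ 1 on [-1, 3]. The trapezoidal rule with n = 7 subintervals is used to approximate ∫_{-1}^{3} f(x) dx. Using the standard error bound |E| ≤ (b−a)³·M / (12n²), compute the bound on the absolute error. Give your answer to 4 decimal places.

|E| ≤ (4)³·1 / (12·7²) = 64/588 = 0.1088.

0.1088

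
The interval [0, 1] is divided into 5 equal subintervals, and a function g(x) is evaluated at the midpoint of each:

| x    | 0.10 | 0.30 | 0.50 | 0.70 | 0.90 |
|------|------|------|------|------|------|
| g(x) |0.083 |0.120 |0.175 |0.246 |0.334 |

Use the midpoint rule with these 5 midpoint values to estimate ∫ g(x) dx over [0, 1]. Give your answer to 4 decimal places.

h = 0.2, n = 5.
h·[y(m₁) + y(m₂) + y(m₃) + y(m₄) + y(m₅)] = 0.2·(0.958) = 0.1916.

0.1916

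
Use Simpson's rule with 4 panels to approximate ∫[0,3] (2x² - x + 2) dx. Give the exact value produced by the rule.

19.5

h = (3 − 0)/4 = 0.75.
Nodes x₀,…,x₄ = 0, 0.75, 1.5, 2.25, 3.
f(x) = 2x² - x + 2: f₀=2, f₁=2.375, f₂=5, f₃=9.875, f₄=17.
(h/3)·[f₀ + 4f₁ + 2f₂ + 4f₃ + f₄] = 0.25·(78) = 19.5.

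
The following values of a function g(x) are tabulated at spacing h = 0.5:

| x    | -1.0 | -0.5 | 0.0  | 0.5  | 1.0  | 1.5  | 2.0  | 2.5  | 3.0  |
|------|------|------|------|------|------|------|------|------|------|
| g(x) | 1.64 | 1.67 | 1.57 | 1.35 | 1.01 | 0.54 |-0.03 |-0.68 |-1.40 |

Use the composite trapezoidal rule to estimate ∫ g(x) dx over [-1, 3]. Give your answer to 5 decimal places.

h = 0.5, n = 8.
(h/2)·[y₀ + 2y₁ + 2y₂ + 2y₃ + 2y₄ + 2y₅ + 2y₆ + 2y₇ + y₈] = 0.25·(11.10) = 2.77500.

2.77500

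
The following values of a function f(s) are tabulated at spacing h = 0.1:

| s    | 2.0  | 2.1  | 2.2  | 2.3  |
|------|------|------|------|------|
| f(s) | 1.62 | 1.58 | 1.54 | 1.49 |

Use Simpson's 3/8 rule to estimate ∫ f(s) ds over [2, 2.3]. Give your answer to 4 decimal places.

h = 0.1, n = 3.
(3h/8)·[y₀ + 3y₁ + 3y₂ + y₃] = 0.0375·(12.47) = 0.4676.

0.4676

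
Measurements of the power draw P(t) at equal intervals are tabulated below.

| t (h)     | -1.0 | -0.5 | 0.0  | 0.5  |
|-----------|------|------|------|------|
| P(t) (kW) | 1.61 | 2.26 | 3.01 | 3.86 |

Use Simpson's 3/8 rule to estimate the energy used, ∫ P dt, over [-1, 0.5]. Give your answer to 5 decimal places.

h = 0.5, n = 3.
(3h/8)·[y₀ + 3y₁ + 3y₂ + y₃] = 0.1875·(21.28) = 3.99000.

3.99000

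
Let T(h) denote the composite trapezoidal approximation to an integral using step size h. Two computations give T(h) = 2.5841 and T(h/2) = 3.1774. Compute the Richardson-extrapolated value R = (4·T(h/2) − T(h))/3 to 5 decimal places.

R = (4·T(h/2) − T(h)) / 3 = (4·3.1774 − 2.5841)/3 = (10.1255)/3 = 3.37517.

3.37517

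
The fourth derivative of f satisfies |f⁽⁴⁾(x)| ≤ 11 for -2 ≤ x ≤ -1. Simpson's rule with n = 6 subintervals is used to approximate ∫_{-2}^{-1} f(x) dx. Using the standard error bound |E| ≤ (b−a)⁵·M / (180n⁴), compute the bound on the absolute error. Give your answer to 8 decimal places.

0.00004715

|E| ≤ (1)⁵·11 / (180·6⁴) = 11/233280 = 0.00004715.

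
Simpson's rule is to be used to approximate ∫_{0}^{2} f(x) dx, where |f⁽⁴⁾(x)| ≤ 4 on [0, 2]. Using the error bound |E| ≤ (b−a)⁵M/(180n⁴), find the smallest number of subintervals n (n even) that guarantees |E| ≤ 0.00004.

Need 128/(180n⁴) ≤ 0.00004.
n⁴ ≥ 128/(180·0.00004) = 17777.8 ⇒ n ≥ 11.5470, so the smallest even n is 12. (n must be even for Simpson's rule.)

12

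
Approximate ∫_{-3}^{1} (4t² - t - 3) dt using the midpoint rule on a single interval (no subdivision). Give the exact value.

8

M = (b−a)·f(-1) = 4·(2) = 8.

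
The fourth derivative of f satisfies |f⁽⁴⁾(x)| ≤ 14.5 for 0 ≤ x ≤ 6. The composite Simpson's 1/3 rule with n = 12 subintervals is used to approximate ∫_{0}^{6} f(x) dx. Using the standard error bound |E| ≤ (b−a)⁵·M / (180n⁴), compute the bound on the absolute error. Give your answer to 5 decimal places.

0.03021

|E| ≤ (6)⁵·14.5 / (180·12⁴) = 112752/3732480 = 0.03021.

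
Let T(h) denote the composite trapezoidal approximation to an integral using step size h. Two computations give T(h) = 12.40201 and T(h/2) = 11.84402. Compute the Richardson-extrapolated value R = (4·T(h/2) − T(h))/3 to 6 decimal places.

11.658023

R = (4·T(h/2) − T(h)) / 3 = (4·11.84402 − 12.40201)/3 = (34.97407)/3 = 11.658023.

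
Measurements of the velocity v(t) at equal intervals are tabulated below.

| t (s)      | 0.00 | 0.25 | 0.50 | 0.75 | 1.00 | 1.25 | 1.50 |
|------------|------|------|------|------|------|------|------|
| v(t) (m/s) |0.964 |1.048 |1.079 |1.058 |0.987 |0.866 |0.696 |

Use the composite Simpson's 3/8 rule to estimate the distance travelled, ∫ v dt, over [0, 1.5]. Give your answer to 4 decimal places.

1.4734

h = 0.25, n = 6.
(3h/8)·[y₀ + 3y₁ + 3y₂ + 2y₃ + 3y₄ + 3y₅ + y₆] = 0.09375·(15.716) = 1.4734.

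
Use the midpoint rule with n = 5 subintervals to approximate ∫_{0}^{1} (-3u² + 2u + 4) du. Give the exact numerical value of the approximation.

4.01

h = (1 − 0)/5 = 0.2.
Midpoints m₁,…,m₅ = 0.1, 0.3, 0.5, 0.7, 0.9.
f(m₁)=4.17, f(m₂)=4.33, f(m₃)=4.25, f(m₄)=3.93, f(m₅)=3.37.
h·[f(m₁) + f(m₂) + f(m₃) + f(m₄) + f(m₅)] = 0.2·(20.05) = 4.01.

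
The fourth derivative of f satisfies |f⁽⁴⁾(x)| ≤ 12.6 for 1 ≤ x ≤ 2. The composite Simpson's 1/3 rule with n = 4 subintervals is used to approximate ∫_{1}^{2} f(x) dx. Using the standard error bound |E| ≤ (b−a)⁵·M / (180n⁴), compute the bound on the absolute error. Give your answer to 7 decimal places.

|E| ≤ (1)⁵·12.6 / (180·4⁴) = 12.6/46080 = 0.0002734.

0.0002734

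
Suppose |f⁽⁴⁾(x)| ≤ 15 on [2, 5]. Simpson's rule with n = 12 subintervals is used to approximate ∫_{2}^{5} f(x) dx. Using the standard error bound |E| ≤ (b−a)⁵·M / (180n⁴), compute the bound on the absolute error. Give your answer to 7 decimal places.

0.0009766

|E| ≤ (3)⁵·15 / (180·12⁴) = 3645/3732480 = 0.0009766.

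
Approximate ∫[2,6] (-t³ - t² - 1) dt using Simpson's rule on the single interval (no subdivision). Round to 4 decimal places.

-393.3333

S = (b−a)/6 · [f(2) + 4f(4) + f(6)] = 0.666667·[(-13) + 4·(-81) + (-253)] = -393.3333.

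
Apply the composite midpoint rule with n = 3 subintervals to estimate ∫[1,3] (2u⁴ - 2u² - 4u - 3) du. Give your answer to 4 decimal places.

53.7860

h = (3 − 1)/3 = 0.666667.
Midpoints m₁,…,m₃ = 1.333333, 2, 2.666667.
f(m₁)=-5.567901, f(m₂)=13, f(m₃)=73.246914.
h·[f(m₁) + f(m₂) + f(m₃)] = 0.666667·(80.679012) = 53.7860.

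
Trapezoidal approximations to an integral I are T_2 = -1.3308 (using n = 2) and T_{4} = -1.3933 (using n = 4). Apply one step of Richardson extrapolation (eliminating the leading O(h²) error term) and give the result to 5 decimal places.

-1.41413

R = (4·T_{4} − T_2) / 3 = (4·(-1.3933) − (-1.3308))/3 = (-4.2424)/3 = -1.41413.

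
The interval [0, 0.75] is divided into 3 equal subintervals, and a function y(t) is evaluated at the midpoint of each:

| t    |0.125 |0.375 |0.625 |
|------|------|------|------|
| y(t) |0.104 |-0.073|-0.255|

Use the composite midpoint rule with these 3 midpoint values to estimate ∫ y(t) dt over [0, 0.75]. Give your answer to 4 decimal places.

-0.0560

h = 0.25, n = 3.
h·[y(m₁) + y(m₂) + y(m₃)] = 0.25·(-0.224) = -0.0560.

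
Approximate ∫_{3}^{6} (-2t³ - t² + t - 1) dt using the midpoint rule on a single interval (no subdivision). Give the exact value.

-597

M = (b−a)·f(4.5) = 3·(-199) = -597.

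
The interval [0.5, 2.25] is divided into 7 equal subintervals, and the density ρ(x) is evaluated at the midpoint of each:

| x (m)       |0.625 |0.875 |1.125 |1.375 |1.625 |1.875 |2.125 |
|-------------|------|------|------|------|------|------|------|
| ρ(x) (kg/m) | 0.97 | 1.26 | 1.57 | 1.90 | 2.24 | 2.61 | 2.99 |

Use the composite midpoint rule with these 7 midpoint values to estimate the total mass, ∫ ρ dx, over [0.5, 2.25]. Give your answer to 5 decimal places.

h = 0.25, n = 7.
h·[y(m₁) + y(m₂) + y(m₃) + y(m₄) + y(m₅) + y(m₆) + y(m₇)] = 0.25·(13.54) = 3.38500.

3.38500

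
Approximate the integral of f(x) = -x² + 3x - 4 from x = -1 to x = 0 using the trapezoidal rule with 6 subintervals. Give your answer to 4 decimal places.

h = (0 − (-1))/6 = 0.166667.
Nodes x₀,…,x₆ = -1, -0.833333, -0.666667, -0.5, -0.333333, -0.166667, 0.
f(x) = -x² + 3x - 4: f₀=-8, f₁=-7.194444, f₂=-6.444444, f₃=-5.75, f₄=-5.111111, f₅=-4.527778, f₆=-4.
(h/2)·[f₀ + 2f₁ + 2f₂ + 2f₃ + 2f₄ + 2f₅ + f₆] = 0.083333·(-70.055556) = -5.8380.

-5.8380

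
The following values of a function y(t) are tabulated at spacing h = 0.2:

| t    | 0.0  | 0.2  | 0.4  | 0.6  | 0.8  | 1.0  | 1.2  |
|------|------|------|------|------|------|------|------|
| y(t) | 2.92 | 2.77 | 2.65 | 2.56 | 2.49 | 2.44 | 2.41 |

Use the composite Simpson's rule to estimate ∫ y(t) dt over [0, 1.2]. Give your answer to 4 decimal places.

h = 0.2, n = 6.
(h/3)·[y₀ + 4y₁ + 2y₂ + 4y₃ + 2y₄ + 4y₅ + y₆] = 0.066667·(46.69) = 3.1127.

3.1127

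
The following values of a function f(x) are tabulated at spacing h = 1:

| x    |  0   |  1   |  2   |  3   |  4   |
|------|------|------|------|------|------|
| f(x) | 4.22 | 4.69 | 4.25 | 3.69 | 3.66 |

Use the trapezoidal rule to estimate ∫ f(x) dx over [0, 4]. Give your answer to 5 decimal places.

h = 1, n = 4.
(h/2)·[y₀ + 2y₁ + 2y₂ + 2y₃ + y₄] = 0.5·(33.14) = 16.57000.

16.57000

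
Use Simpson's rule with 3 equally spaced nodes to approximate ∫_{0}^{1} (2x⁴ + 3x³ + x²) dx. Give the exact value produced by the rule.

h = (1 − 0)/2 = 0.5.
Nodes x₀,…,x₂ = 0, 0.5, 1.
f(x) = 2x⁴ + 3x³ + x²: f₀=0, f₁=0.75, f₂=6.
(h/3)·[f₀ + 4f₁ + f₂] = 0.166667·(9) = 1.5.

1.5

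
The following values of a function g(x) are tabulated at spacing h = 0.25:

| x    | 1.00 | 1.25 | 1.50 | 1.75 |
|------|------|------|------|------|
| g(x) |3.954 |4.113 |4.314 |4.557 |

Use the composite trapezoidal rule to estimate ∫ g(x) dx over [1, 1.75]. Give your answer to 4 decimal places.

h = 0.25, n = 3.
(h/2)·[y₀ + 2y₁ + 2y₂ + y₃] = 0.125·(25.365) = 3.1706.

3.1706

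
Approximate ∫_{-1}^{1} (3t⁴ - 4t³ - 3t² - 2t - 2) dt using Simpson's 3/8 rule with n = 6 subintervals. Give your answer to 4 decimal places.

-4.7778

h = (1 − (-1))/6 = 0.333333.
Nodes t₀,…,t₆ = -1, -0.666667, -0.333333, 0, 0.333333, 0.666667, 1.
f(t) = 3t⁴ - 4t³ - 3t² - 2t - 2: f₀=4, f₁=-0.222222, f₂=-1.481481, f₃=-2, f₄=-3.111111, f₅=-5.259259, f₆=-8.
(3h/8)·[f₀ + 3f₁ + 3f₂ + 2f₃ + 3f₄ + 3f₅ + f₆] = 0.125·(-38.222222) = -4.7778.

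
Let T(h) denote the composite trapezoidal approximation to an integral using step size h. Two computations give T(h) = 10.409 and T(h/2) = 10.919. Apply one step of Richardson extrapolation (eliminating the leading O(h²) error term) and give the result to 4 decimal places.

11.0890

R = (4·T(h/2) − T(h)) / 3 = (4·10.919 − 10.409)/3 = (33.267)/3 = 11.0890.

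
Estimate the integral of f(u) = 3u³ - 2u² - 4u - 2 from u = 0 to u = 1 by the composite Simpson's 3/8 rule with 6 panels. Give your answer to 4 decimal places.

-3.9167

h = (1 − 0)/6 = 0.166667.
Nodes u₀,…,u₆ = 0, 0.166667, 0.333333, 0.5, 0.666667, 0.833333, 1.
f(u) = 3u³ - 2u² - 4u - 2: f₀=-2, f₁=-2.708333, f₂=-3.444444, f₃=-4.125, f₄=-4.666667, f₅=-4.986111, f₆=-5.
(3h/8)·[f₀ + 3f₁ + 3f₂ + 2f₃ + 3f₄ + 3f₅ + f₆] = 0.0625·(-62.666667) = -3.9167.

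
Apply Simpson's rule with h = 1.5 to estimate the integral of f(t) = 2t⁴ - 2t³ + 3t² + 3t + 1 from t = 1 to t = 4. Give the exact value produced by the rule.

374.25

h = (4 − 1)/2 = 1.5.
Nodes t₀,…,t₂ = 1, 2.5, 4.
f(t) = 2t⁴ - 2t³ + 3t² + 3t + 1: f₀=7, f₁=74.125, f₂=445.
(h/3)·[f₀ + 4f₁ + f₂] = 0.5·(748.5) = 374.25.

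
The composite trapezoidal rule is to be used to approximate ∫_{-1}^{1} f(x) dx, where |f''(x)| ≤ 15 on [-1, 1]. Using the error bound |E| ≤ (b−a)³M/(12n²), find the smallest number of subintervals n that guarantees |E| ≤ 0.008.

36

Need 120/(12n²) ≤ 0.008.
n² ≥ 120/(12·0.008) = 1250 ⇒ n ≥ 35.3553, so the smallest n is 36.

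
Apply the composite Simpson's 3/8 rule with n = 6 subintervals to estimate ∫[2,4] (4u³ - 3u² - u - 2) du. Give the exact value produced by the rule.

174

h = (4 − 2)/6 = 0.333333.
Nodes u₀,…,u₆ = 2, 2.333333, 2.666667, 3, 3.333333, 3.666667, 4.
f(u) = 4u³ - 3u² - u - 2: f₀=16, f₁=30.148148, f₂=49.851852, f₃=76, f₄=109.481481, f₅=151.185185, f₆=202.
(3h/8)·[f₀ + 3f₁ + 3f₂ + 2f₃ + 3f₄ + 3f₅ + f₆] = 0.125·(1392) = 174.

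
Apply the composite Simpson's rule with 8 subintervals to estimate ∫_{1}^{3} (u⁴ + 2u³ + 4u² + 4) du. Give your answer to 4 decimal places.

131.0677

h = (3 − 1)/8 = 0.25.
Nodes u₀,…,u₈ = 1, 1.25, 1.5, 1.75, 2, 2.25, 2.5, 2.75, 3.
f(u) = u⁴ + 2u³ + 4u² + 4: f₀=11, f₁=16.59765625, f₂=24.8125, f₃=36.34765625, f₄=52, f₅=72.66015625, f₆=99.3125, f₇=133.03515625, f₈=175.
(h/3)·[f₀ + 4f₁ + 2f₂ + 4f₃ + 2f₄ + 4f₅ + 2f₆ + 4f₇ + f₈] = 0.083333·(1572.8125) = 131.0677.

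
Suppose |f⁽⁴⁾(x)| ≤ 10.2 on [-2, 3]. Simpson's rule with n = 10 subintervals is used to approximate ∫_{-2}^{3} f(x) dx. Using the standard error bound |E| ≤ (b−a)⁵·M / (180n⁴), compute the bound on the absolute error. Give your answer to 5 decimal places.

0.01771

|E| ≤ (5)⁵·10.2 / (180·10⁴) = 31875/1800000 = 0.01771.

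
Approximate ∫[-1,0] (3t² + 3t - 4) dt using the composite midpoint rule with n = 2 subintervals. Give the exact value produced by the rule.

h = (0 − (-1))/2 = 0.5.
Midpoints m₁,…,m₂ = -0.75, -0.25.
f(m₁)=-4.5625, f(m₂)=-4.5625.
h·[f(m₁) + f(m₂)] = 0.5·(-9.125) = -4.5625.

-4.5625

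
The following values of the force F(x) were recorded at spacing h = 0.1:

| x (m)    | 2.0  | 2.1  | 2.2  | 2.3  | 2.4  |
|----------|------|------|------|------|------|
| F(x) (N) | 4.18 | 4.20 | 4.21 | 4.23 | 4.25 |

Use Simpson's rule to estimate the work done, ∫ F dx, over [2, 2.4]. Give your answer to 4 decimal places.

h = 0.1, n = 4.
(h/3)·[y₀ + 4y₁ + 2y₂ + 4y₃ + y₄] = 0.033333·(50.57) = 1.6857.

1.6857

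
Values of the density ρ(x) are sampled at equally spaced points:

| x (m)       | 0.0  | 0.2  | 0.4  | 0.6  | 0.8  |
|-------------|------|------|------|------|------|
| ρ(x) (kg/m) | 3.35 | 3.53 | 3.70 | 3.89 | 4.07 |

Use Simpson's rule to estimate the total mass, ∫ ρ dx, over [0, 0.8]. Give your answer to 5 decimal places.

2.96667

h = 0.2, n = 4.
(h/3)·[y₀ + 4y₁ + 2y₂ + 4y₃ + y₄] = 0.066667·(44.50) = 2.96667.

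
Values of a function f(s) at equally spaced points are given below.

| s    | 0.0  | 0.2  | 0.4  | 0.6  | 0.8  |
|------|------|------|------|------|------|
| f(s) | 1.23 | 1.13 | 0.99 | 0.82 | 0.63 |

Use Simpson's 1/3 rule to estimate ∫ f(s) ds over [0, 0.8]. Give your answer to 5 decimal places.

0.77600

h = 0.2, n = 4.
(h/3)·[y₀ + 4y₁ + 2y₂ + 4y₃ + y₄] = 0.066667·(11.64) = 0.77600.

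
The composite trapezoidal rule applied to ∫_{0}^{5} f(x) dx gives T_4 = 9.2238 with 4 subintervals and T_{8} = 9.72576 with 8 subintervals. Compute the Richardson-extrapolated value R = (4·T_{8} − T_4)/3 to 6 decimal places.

R = (4·T_{8} − T_4) / 3 = (4·9.72576 − 9.2238)/3 = (29.67924)/3 = 9.893080.

9.893080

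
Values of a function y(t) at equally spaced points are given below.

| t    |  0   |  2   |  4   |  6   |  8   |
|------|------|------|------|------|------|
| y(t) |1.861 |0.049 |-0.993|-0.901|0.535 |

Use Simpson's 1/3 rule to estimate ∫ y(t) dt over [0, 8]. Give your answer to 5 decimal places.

h = 2, n = 4.
(h/3)·[y₀ + 4y₁ + 2y₂ + 4y₃ + y₄] = 0.666667·(-2.998) = -1.99867.

-1.99867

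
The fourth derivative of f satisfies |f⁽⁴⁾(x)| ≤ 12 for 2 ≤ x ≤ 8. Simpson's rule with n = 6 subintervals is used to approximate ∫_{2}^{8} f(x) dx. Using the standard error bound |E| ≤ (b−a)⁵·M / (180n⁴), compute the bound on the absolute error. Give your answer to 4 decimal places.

|E| ≤ (6)⁵·12 / (180·6⁴) = 93312/233280 = 0.4000.

0.4000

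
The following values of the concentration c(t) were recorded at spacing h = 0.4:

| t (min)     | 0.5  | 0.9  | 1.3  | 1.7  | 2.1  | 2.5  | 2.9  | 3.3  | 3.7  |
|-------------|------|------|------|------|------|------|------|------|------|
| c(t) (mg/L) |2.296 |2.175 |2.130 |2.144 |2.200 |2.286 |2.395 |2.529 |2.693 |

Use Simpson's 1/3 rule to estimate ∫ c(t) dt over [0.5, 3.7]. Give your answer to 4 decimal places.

h = 0.4, n = 8.
(h/3)·[y₀ + 4y₁ + 2y₂ + 4y₃ + 2y₄ + 4y₅ + 2y₆ + 4y₇ + y₈] = 0.133333·(54.975) = 7.3300.

7.3300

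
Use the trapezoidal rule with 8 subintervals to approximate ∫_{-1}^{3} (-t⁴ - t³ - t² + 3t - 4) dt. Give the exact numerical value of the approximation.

h = (3 − (-1))/8 = 0.5.
Nodes t₀,…,t₈ = -1, -0.5, 0, 0.5, 1, 1.5, 2, 2.5, 3.
f(t) = -t⁴ - t³ - t² + 3t - 4: f₀=-8, f₁=-5.6875, f₂=-4, f₃=-2.9375, f₄=-4, f₅=-10.1875, f₆=-26, f₇=-57.4375, f₈=-112.
(h/2)·[f₀ + 2f₁ + 2f₂ + 2f₃ + 2f₄ + 2f₅ + 2f₆ + 2f₇ + f₈] = 0.25·(-340.5) = -85.125.

-85.125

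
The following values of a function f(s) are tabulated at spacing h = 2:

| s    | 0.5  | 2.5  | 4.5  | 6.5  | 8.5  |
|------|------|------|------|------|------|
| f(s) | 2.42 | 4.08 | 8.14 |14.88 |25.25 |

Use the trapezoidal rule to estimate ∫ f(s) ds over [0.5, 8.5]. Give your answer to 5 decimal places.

81.87000

h = 2, n = 4.
(h/2)·[y₀ + 2y₁ + 2y₂ + 2y₃ + y₄] = 1·(81.87) = 81.87000.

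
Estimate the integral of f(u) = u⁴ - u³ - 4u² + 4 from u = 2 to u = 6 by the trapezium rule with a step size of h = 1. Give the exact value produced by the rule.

1026

h = (6 − 2)/4 = 1.
Nodes u₀,…,u₄ = 2, 3, 4, 5, 6.
f(u) = u⁴ - u³ - 4u² + 4: f₀=-4, f₁=22, f₂=132, f₃=404, f₄=940.
(h/2)·[f₀ + 2f₁ + 2f₂ + 2f₃ + f₄] = 0.5·(2052) = 1026.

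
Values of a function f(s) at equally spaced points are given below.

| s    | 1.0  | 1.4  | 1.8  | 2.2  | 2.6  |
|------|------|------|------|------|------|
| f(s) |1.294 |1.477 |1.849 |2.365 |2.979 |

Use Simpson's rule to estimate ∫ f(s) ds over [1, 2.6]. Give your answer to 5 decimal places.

3.11187

h = 0.4, n = 4.
(h/3)·[y₀ + 4y₁ + 2y₂ + 4y₃ + y₄] = 0.133333·(23.339) = 3.11187.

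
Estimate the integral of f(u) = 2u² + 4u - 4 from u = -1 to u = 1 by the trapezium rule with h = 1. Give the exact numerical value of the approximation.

-6

h = (1 − (-1))/2 = 1.
Nodes u₀,…,u₂ = -1, 0, 1.
f(u) = 2u² + 4u - 4: f₀=-6, f₁=-4, f₂=2.
(h/2)·[f₀ + 2f₁ + f₂] = 0.5·(-12) = -6.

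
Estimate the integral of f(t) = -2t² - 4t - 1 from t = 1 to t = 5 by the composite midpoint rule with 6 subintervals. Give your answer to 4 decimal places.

h = (5 − 1)/6 = 0.666667.
Midpoints m₁,…,m₆ = 1.333333, 2, 2.666667, 3.333333, 4, 4.666667.
f(m₁)=-9.888889, f(m₂)=-17, f(m₃)=-25.888889, f(m₄)=-36.555556, f(m₅)=-49, f(m₆)=-63.222222.
h·[f(m₁) + f(m₂) + f(m₃) + f(m₄) + f(m₅) + f(m₆)] = 0.666667·(-201.555556) = -134.3704.

-134.3704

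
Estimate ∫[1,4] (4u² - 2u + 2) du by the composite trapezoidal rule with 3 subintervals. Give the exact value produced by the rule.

77

h = (4 − 1)/3 = 1.
Nodes u₀,…,u₃ = 1, 2, 3, 4.
f(u) = 4u² - 2u + 2: f₀=4, f₁=14, f₂=32, f₃=58.
(h/2)·[f₀ + 2f₁ + 2f₂ + f₃] = 0.5·(154) = 77.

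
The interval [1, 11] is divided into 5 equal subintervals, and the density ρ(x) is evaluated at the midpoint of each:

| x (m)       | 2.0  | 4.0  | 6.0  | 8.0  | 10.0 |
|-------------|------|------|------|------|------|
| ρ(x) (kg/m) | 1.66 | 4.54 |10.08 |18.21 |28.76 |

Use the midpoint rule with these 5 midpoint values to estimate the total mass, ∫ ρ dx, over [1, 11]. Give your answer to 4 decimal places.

126.5000

h = 2, n = 5.
h·[y(m₁) + y(m₂) + y(m₃) + y(m₄) + y(m₅)] = 2·(63.25) = 126.5000.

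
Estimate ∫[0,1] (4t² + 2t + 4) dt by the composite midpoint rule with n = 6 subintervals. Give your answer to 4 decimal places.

6.3241

h = (1 − 0)/6 = 0.166667.
Midpoints m₁,…,m₆ = 0.083333, 0.25, 0.416667, 0.583333, 0.75, 0.916667.
f(m₁)=4.194444, f(m₂)=4.75, f(m₃)=5.527778, f(m₄)=6.527778, f(m₅)=7.75, f(m₆)=9.194444.
h·[f(m₁) + f(m₂) + f(m₃) + f(m₄) + f(m₅) + f(m₆)] = 0.166667·(37.944444) = 6.3241.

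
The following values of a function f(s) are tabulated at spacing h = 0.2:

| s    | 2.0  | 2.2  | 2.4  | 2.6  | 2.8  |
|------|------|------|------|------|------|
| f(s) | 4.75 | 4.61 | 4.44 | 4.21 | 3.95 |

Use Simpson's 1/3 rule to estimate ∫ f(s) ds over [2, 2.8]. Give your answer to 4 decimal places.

h = 0.2, n = 4.
(h/3)·[y₀ + 4y₁ + 2y₂ + 4y₃ + y₄] = 0.066667·(52.86) = 3.5240.

3.5240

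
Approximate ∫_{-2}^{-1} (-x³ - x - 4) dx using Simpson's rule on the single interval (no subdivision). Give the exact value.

1.25

S = (b−a)/6 · [f(-2) + 4f(-1.5) + f(-1)] = 0.166667·[6 + 4·0.875 + (-2)] = 1.25.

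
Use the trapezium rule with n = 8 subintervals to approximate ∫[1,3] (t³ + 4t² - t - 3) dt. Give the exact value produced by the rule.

44.875

h = (3 − 1)/8 = 0.25.
Nodes t₀,…,t₈ = 1, 1.25, 1.5, 1.75, 2, 2.25, 2.5, 2.75, 3.
f(t) = t³ + 4t² - t - 3: f₀=1, f₁=3.953125, f₂=7.875, f₃=12.859375, f₄=19, f₅=26.390625, f₆=35.125, f₇=45.296875, f₈=57.
(h/2)·[f₀ + 2f₁ + 2f₂ + 2f₃ + 2f₄ + 2f₅ + 2f₆ + 2f₇ + f₈] = 0.125·(359) = 44.875.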